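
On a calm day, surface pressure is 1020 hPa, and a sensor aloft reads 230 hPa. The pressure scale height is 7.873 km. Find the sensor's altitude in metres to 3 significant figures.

z ≈ 11700 m

Invert the barometric formula: z = H ln(P₀/P).
P₀/P = 1020/230 = 4.4348; ln(4.4348) = 1.4895.
z = 7873.0 × 1.4895 = 11727 m.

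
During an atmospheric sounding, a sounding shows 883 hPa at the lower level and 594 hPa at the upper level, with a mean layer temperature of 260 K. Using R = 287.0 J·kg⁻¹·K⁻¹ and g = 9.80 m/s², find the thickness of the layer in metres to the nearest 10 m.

Δz ≈ 3020 m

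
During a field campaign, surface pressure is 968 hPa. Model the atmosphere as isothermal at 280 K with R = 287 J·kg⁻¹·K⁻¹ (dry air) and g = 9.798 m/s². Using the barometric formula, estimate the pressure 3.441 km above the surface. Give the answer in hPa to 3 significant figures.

P ≈ 636 hPa

Scale height: H = RT/g = 287 × 280 / 9.798 = 8201.7 m.
Barometric formula: P = P₀ exp(−z/H).
z/H = 3441.0/8201.7 = 0.41955; exp(−0.41955) = 0.65734.
P = 968 × 0.65734 = 636.31 hPa.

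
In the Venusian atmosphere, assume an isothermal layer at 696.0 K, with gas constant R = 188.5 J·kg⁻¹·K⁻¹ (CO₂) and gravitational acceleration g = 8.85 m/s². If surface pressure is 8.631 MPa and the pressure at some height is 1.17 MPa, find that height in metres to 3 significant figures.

z ≈ 29600 m

Scale height: H = RT/g = 188.5 × 696.0 / 8.85 = 14824 m.
Invert the barometric formula: z = H ln(P₀/P).
P₀/P = 8.631/1.17 = 7.3769; ln(7.3769) = 1.9984.
z = 14824 × 1.9984 = 29624 m.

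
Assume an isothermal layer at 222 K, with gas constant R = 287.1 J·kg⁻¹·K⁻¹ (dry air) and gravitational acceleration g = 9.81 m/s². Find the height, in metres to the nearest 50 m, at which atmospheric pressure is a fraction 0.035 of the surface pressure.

z ≈ 21800 m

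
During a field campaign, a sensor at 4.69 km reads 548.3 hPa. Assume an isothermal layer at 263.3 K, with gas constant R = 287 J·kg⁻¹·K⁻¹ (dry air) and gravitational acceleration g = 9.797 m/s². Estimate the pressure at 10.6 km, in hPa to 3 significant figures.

P ≈ 255 hPa

Scale height: H = RT/g = 287 × 263.3 / 9.797 = 7713.3 m.
Between two levels, P₂ = P₁ exp(−Δz/H) with Δz = z₂ − z₁.
Δz = 10600 − 4690.0 = 5910.0 m; Δz/H = 5910.0/7713.3 = 0.76621.
P₂ = 548.3 × exp(−0.76621) = 548.3 × 0.46477 = 254.83 hPa.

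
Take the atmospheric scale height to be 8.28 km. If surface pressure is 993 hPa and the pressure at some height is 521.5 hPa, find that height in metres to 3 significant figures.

z ≈ 5330 m

Invert the barometric formula: z = H ln(P₀/P).
P₀/P = 993/521.5 = 1.9041; ln(1.9041) = 0.64401.
z = 8280.0 × 0.64401 = 5332.4 m.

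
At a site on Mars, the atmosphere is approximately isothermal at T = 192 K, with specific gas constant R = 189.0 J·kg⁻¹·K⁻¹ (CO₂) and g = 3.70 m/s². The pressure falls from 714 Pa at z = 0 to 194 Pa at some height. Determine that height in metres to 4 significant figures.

Scale height: H = RT/g = 189.0 × 192 / 3.70 = 9807.6 m.
Invert the barometric formula: z = H ln(P₀/P).
P₀/P = 714/194 = 3.6804; ln(3.6804) = 1.3030.
z = 9807.6 × 1.3030 = 12779 m.

z ≈ 12780 m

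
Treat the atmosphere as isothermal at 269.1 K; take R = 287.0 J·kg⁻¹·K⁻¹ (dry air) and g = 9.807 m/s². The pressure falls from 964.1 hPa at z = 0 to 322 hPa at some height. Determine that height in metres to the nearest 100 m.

Scale height: H = RT/g = 287.0 × 269.1 / 9.807 = 7875.2 m.
Invert the barometric formula: z = H ln(P₀/P).
P₀/P = 964.1/322 = 2.9941; ln(2.9941) = 1.0966.
z = 7875.2 × 1.0966 = 8635.9 m.

z ≈ 8600 m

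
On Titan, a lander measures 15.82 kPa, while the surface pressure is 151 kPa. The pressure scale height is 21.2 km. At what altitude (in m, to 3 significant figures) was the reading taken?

z ≈ 47800 m

Invert the barometric formula: z = H ln(P₀/P).
P₀/P = 151/15.82 = 9.5449; ln(9.5449) = 2.2560.
z = 21200 × 2.2560 = 47827 m.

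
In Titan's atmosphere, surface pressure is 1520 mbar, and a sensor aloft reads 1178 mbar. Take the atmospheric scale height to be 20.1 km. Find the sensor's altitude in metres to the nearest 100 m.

z ≈ 5100 m

Invert the barometric formula: z = H ln(P₀/P).
P₀/P = 1520/1178 = 1.2903; ln(1.2903) = 0.25487.
z = 20100 × 0.25487 = 5122.9 m.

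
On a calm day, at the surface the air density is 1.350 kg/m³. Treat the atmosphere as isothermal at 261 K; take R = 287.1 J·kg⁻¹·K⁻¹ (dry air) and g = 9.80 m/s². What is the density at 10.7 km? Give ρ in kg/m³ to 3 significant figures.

ρ ≈ 0.333 kg/m³

Scale height: H = RT/g = 287.1 × 261 / 9.80 = 7646.2 m.
In an isothermal atmosphere, density decays like pressure: ρ = ρ₀ exp(−z/H).
z/H = 10700/7646.2 = 1.3994; exp(−1.3994) = 0.24674.
ρ = 1.350 × 0.24674 = 0.33310 kg/m³.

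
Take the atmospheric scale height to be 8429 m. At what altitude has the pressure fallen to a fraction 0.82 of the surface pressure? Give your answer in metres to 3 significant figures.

z ≈ 1670 m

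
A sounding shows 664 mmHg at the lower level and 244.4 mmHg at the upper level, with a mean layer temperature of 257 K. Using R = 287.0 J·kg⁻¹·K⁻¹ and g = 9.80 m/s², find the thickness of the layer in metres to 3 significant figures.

Δz ≈ 7520 m

Hypsometric equation: Δz = (R T̄/g) ln(P₁/P₂).
R T̄/g = 287.0 × 257 / 9.80 = 7526.4 m.
ln(664/244.4) = ln(2.7169) = 0.99949.
Δz = 7526.4 × 0.99949 = 7522.6 m.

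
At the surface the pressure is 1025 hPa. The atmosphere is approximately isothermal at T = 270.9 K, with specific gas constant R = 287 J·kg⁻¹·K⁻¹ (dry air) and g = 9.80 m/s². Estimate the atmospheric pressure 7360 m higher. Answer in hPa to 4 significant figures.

P ≈ 405.3 hPa

Scale height: H = RT/g = 287 × 270.9 / 9.80 = 7933.5 m.
Barometric formula: P = P₀ exp(−z/H).
z/H = 7360.0/7933.5 = 0.92771; exp(−0.92771) = 0.39546.
P = 1025 × 0.39546 = 405.35 hPa.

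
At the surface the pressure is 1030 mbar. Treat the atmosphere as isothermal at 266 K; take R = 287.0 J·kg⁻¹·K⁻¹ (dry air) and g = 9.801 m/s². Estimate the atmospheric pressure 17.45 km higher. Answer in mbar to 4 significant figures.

Scale height: H = RT/g = 287.0 × 266 / 9.801 = 7789.2 m.
Barometric formula: P = P₀ exp(−z/H).
z/H = 17450/7789.2 = 2.2403; exp(−2.2403) = 0.10643.
P = 1030 × 0.10643 = 109.62 mbar.

P ≈ 109.6 mbar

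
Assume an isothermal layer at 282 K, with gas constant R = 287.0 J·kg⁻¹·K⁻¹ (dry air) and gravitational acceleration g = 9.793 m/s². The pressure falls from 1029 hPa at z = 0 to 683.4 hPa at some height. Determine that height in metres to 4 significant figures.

z ≈ 3382 m

Scale height: H = RT/g = 287.0 × 282 / 9.793 = 8264.5 m.
Invert the barometric formula: z = H ln(P₀/P).
P₀/P = 1029/683.4 = 1.5057; ln(1.5057) = 0.40926.
z = 8264.5 × 0.40926 = 3382.3 m.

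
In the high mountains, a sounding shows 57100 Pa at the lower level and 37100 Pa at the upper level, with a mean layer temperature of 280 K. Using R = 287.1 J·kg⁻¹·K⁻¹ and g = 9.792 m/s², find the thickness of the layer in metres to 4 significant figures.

Hypsometric equation: Δz = (R T̄/g) ln(P₁/P₂).
R T̄/g = 287.1 × 280 / 9.792 = 8209.6 m.
ln(57100/37100) = ln(1.5391) = 0.43120.
Δz = 8209.6 × 0.43120 = 3540.0 m.

Δz ≈ 3540 m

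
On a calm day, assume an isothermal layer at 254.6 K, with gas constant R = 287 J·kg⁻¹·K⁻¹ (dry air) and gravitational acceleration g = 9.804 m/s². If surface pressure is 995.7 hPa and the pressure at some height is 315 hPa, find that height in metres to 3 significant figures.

z ≈ 8580 m

Scale height: H = RT/g = 287 × 254.6 / 9.804 = 7453.1 m.
Invert the barometric formula: z = H ln(P₀/P).
P₀/P = 995.7/315 = 3.1610; ln(3.1610) = 1.1509.
z = 7453.1 × 1.1509 = 8577.8 m.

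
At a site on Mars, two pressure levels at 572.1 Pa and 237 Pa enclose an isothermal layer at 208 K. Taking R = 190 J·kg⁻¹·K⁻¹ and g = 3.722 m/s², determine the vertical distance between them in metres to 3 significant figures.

Hypsometric equation: Δz = (R T̄/g) ln(P₁/P₂).
R T̄/g = 190 × 208 / 3.722 = 10618 m.
ln(572.1/237) = ln(2.4139) = 0.88124.
Δz = 10618 × 0.88124 = 9357.0 m.

Δz ≈ 9360 m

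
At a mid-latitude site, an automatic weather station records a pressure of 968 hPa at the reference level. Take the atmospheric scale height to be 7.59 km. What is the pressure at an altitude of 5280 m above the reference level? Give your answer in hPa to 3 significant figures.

Barometric formula: P = P₀ exp(−z/H).
z/H = 5280.0/7590.0 = 0.69565; exp(−0.69565) = 0.49875.
P = 968 × 0.49875 = 482.79 hPa.

P ≈ 483 hPa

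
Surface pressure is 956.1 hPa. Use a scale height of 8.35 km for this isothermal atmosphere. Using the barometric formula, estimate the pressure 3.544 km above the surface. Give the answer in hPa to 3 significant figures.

P ≈ 625 hPa

Barometric formula: P = P₀ exp(−z/H).
z/H = 3544.0/8350.0 = 0.42443; exp(−0.42443) = 0.65414.
P = 956.1 × 0.65414 = 625.42 hPa.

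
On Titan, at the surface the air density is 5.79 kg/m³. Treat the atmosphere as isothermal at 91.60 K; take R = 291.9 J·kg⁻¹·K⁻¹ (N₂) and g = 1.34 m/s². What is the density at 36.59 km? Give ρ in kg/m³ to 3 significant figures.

Scale height: H = RT/g = 291.9 × 91.60 / 1.34 = 19954 m.
In an isothermal atmosphere, density decays like pressure: ρ = ρ₀ exp(−z/H).
z/H = 36590/19954 = 1.8337; exp(−1.8337) = 0.15982.
ρ = 5.79 × 0.15982 = 0.92536 kg/m³.

ρ ≈ 0.925 kg/m³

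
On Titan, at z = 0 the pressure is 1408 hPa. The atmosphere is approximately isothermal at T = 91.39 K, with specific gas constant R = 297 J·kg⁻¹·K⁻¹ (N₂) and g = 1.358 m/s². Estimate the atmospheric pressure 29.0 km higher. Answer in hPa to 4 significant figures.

P ≈ 330.0 hPa

Scale height: H = RT/g = 297 × 91.39 / 1.358 = 19987 m.
Barometric formula: P = P₀ exp(−z/H).
z/H = 29000/19987 = 1.4509; exp(−1.4509) = 0.23436.
P = 1408 × 0.23436 = 329.98 hPa.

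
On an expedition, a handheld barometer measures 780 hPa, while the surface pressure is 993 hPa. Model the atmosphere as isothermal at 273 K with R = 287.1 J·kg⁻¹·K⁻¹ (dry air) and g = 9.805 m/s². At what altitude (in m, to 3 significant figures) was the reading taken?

Scale height: H = RT/g = 287.1 × 273 / 9.805 = 7993.7 m.
Invert the barometric formula: z = H ln(P₀/P).
P₀/P = 993/780 = 1.2731; ln(1.2731) = 0.24145.
z = 7993.7 × 0.24145 = 1930.1 m.

z ≈ 1930 m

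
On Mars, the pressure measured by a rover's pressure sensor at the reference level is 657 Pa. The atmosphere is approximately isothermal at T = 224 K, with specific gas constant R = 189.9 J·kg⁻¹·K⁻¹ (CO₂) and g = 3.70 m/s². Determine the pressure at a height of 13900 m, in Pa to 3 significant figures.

P ≈ 196 Pa

Scale height: H = RT/g = 189.9 × 224 / 3.70 = 11497 m.
Barometric formula: P = P₀ exp(−z/H).
z/H = 13900/11497 = 1.2090; exp(−1.2090) = 0.29850.
P = 657 × 0.29850 = 196.11 Pa.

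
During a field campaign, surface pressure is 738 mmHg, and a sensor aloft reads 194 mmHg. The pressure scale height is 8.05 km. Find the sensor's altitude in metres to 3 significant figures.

z ≈ 10800 m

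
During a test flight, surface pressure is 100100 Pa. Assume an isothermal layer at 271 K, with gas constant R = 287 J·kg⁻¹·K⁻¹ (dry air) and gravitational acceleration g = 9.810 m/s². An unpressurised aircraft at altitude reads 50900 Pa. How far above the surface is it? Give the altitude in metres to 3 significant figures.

Scale height: H = RT/g = 287 × 271 / 9.810 = 7928.3 m.
Invert the barometric formula: z = H ln(P₀/P).
P₀/P = 100100/50900 = 1.9666; ln(1.9666) = 0.67631.
z = 7928.3 × 0.67631 = 5362.0 m.

z ≈ 5360 m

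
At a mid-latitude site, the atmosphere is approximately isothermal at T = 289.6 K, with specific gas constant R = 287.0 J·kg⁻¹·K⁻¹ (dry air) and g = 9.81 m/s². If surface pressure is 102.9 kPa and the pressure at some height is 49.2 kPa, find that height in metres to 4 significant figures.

z ≈ 6252 m

Scale height: H = RT/g = 287.0 × 289.6 / 9.81 = 8472.5 m.
Invert the barometric formula: z = H ln(P₀/P).
P₀/P = 102.9/49.2 = 2.0915; ln(2.0915) = 0.73788.
z = 8472.5 × 0.73788 = 6251.7 m.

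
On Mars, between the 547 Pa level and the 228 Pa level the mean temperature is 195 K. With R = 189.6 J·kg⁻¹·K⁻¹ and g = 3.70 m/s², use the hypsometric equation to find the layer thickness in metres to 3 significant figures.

Δz ≈ 8740 m

Hypsometric equation: Δz = (R T̄/g) ln(P₁/P₂).
R T̄/g = 189.6 × 195 / 3.70 = 9992.4 m.
ln(547/228) = ln(2.3991) = 0.87509.
Δz = 9992.4 × 0.87509 = 8744.2 m.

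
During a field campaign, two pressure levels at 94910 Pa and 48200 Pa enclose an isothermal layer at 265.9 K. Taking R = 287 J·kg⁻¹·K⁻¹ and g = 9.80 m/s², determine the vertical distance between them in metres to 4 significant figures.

Δz ≈ 5276 m

Hypsometric equation: Δz = (R T̄/g) ln(P₁/P₂).
R T̄/g = 287 × 265.9 / 9.80 = 7787.1 m.
ln(94910/48200) = ln(1.9691) = 0.67758.
Δz = 7787.1 × 0.67758 = 5276.4 m.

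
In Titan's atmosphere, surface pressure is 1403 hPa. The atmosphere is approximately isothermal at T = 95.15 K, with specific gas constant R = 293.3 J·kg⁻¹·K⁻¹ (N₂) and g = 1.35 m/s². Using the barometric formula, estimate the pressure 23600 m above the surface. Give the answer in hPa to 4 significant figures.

P ≈ 448.0 hPa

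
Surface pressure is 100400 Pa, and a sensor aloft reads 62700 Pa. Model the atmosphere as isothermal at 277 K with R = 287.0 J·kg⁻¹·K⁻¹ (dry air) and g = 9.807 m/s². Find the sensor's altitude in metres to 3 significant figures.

z ≈ 3820 m

Scale height: H = RT/g = 287.0 × 277 / 9.807 = 8106.4 m.
Invert the barometric formula: z = H ln(P₀/P).
P₀/P = 100400/62700 = 1.6013; ln(1.6013) = 0.47082.
z = 8106.4 × 0.47082 = 3816.7 m.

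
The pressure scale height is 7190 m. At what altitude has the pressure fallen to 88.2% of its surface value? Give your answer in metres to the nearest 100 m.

Set P/P₀ = exp(−z/H) = 0.882, so z = −H ln(0.882).
−ln(0.882) = 0.12556; z = 7190.0 × 0.12556 = 902.78 m.

z ≈ 900 m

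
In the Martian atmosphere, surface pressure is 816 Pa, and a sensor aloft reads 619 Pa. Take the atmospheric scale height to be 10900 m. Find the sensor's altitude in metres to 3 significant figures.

z ≈ 3010 m

Invert the barometric formula: z = H ln(P₀/P).
P₀/P = 816/619 = 1.3183; ln(1.3183) = 0.27634.
z = 10900 × 0.27634 = 3012.1 m.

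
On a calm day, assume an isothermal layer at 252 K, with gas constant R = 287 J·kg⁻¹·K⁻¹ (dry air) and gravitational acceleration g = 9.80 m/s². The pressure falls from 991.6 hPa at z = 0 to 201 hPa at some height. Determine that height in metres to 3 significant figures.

Scale height: H = RT/g = 287 × 252 / 9.80 = 7380.0 m.
Invert the barometric formula: z = H ln(P₀/P).
P₀/P = 991.6/201 = 4.9333; ln(4.9333) = 1.5960.
z = 7380.0 × 1.5960 = 11778 m.

z ≈ 11800 m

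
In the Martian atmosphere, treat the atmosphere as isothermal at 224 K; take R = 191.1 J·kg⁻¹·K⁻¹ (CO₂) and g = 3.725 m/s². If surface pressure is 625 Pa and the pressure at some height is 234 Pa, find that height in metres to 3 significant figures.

z ≈ 11300 m

Scale height: H = RT/g = 191.1 × 224 / 3.725 = 11492 m.
Invert the barometric formula: z = H ln(P₀/P).
P₀/P = 625/234 = 2.6709; ln(2.6709) = 0.98242.
z = 11492 × 0.98242 = 11290 m.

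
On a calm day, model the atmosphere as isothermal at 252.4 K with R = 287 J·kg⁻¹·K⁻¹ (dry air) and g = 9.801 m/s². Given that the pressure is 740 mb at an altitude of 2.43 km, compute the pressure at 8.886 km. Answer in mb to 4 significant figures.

P ≈ 308.9 mb

Scale height: H = RT/g = 287 × 252.4 / 9.801 = 7391.0 m.
Between two levels, P₂ = P₁ exp(−Δz/H) with Δz = z₂ − z₁.
Δz = 8886.0 − 2430.0 = 6456.0 m; Δz/H = 6456.0/7391.0 = 0.87349.
P₂ = 740 × exp(−0.87349) = 740 × 0.41749 = 308.94 mb.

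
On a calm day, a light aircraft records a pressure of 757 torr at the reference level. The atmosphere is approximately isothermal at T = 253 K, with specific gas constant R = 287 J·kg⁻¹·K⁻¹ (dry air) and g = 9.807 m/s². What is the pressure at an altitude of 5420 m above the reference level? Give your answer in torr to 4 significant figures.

P ≈ 364.1 torr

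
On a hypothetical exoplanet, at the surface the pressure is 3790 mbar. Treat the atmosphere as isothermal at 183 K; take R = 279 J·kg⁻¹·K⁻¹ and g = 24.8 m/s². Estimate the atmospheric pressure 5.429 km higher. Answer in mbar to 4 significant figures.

Scale height: H = RT/g = 279 × 183 / 24.8 = 2058.8 m.
Barometric formula: P = P₀ exp(−z/H).
z/H = 5429.0/2058.8 = 2.6370; exp(−2.6370) = 0.071576.
P = 3790 × 0.071576 = 271.27 mbar.

P ≈ 271.3 mbar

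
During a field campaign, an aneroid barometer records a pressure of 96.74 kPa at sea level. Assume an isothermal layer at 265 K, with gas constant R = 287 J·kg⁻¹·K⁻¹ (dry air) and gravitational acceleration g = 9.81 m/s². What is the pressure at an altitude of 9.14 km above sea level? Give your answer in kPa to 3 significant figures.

P ≈ 29.8 kPa

Scale height: H = RT/g = 287 × 265 / 9.81 = 7752.8 m.
Barometric formula: P = P₀ exp(−z/H).
z/H = 9140.0/7752.8 = 1.1789; exp(−1.1789) = 0.30762.
P = 96.74 × 0.30762 = 29.759 kPa.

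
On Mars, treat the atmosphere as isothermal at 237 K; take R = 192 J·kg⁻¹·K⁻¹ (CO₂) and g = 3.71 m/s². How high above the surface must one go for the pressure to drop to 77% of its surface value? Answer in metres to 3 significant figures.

Scale height: H = RT/g = 192 × 237 / 3.71 = 12265 m.
Set P/P₀ = exp(−z/H) = 0.77, so z = −H ln(0.77).
−ln(0.77) = 0.26136; z = 12265 × 0.26136 = 3205.6 m.

z ≈ 3210 m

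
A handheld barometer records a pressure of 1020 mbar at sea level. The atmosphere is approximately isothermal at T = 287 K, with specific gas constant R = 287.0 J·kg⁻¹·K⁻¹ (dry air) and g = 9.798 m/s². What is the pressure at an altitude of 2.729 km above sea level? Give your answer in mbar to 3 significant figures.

P ≈ 737 mbar

Scale height: H = RT/g = 287.0 × 287 / 9.798 = 8406.7 m.
Barometric formula: P = P₀ exp(−z/H).
z/H = 2729.0/8406.7 = 0.32462; exp(−0.32462) = 0.72280.
P = 1020 × 0.72280 = 737.26 mbar.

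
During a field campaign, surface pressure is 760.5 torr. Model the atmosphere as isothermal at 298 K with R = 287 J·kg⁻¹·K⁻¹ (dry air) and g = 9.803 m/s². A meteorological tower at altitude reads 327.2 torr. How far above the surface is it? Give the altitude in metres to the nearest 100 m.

z ≈ 7400 m

Scale height: H = RT/g = 287 × 298 / 9.803 = 8724.5 m.
Invert the barometric formula: z = H ln(P₀/P).
P₀/P = 760.5/327.2 = 2.3243; ln(2.3243) = 0.84342.
z = 8724.5 × 0.84342 = 7358.4 m.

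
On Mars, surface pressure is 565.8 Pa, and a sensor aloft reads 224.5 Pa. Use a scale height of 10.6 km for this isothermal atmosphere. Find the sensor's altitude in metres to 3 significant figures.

Invert the barometric formula: z = H ln(P₀/P).
P₀/P = 565.8/224.5 = 2.5203; ln(2.5203) = 0.92438.
z = 10600 × 0.92438 = 9798.4 m.

z ≈ 9800 m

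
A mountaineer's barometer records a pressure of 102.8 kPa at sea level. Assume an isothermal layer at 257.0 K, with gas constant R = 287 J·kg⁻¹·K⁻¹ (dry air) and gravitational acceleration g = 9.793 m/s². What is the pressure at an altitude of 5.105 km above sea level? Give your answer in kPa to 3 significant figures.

P ≈ 52.2 kPa

Scale height: H = RT/g = 287 × 257.0 / 9.793 = 7531.8 m.
Barometric formula: P = P₀ exp(−z/H).
z/H = 5105.0/7531.8 = 0.67779; exp(−0.67779) = 0.50774.
P = 102.8 × 0.50774 = 52.196 kPa.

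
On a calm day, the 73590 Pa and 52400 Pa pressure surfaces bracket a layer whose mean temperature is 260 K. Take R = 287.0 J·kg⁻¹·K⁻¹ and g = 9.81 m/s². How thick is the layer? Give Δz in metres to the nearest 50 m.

Δz ≈ 2600 m

Hypsometric equation: Δz = (R T̄/g) ln(P₁/P₂).
R T̄/g = 287.0 × 260 / 9.81 = 7606.5 m.
ln(73590/52400) = ln(1.4044) = 0.33961.
Δz = 7606.5 × 0.33961 = 2583.2 m.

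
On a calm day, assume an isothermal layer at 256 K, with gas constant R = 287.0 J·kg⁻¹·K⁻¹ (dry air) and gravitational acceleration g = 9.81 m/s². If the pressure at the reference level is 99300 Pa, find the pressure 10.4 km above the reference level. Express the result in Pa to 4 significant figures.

Scale height: H = RT/g = 287.0 × 256 / 9.81 = 7489.5 m.
Barometric formula: P = P₀ exp(−z/H).
z/H = 10400/7489.5 = 1.3886; exp(−1.3886) = 0.24942.
P = 99300 × 0.24942 = 24767 Pa.

P ≈ 24770 Pa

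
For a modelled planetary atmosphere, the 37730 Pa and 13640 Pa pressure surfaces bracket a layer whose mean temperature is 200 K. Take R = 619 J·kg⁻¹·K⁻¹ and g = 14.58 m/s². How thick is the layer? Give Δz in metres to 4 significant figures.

Δz ≈ 8639 m

Hypsometric equation: Δz = (R T̄/g) ln(P₁/P₂).
R T̄/g = 619 × 200 / 14.58 = 8491.1 m.
ln(37730/13640) = ln(2.7661) = 1.0174.
Δz = 8491.1 × 1.0174 = 8638.8 m.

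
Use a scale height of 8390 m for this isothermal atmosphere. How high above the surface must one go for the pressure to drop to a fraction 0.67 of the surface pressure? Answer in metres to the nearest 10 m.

Set P/P₀ = exp(−z/H) = 0.67, so z = −H ln(0.67).
−ln(0.67) = 0.40048; z = 8390.0 × 0.40048 = 3360.0 m.

z ≈ 3360 m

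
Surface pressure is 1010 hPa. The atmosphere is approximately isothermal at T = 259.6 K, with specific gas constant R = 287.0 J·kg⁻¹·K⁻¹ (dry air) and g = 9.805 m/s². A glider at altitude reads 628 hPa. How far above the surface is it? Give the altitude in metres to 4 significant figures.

Scale height: H = RT/g = 287.0 × 259.6 / 9.805 = 7598.7 m.
Invert the barometric formula: z = H ln(P₀/P).
P₀/P = 1010/628 = 1.6083; ln(1.6083) = 0.47518.
z = 7598.7 × 0.47518 = 3610.8 m.

z ≈ 3611 m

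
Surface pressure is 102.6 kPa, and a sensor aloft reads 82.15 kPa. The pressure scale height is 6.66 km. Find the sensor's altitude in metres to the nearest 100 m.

z ≈ 1500 m

Invert the barometric formula: z = H ln(P₀/P).
P₀/P = 102.6/82.15 = 1.2489; ln(1.2489) = 0.22226.
z = 6660.0 × 0.22226 = 1480.3 m.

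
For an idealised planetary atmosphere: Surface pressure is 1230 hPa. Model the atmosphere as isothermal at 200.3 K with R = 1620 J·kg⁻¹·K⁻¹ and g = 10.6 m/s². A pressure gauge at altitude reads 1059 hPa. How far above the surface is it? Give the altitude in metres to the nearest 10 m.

z ≈ 4580 m

Scale height: H = RT/g = 1620 × 200.3 / 10.6 = 30612 m.
Invert the barometric formula: z = H ln(P₀/P).
P₀/P = 1230/1059 = 1.1615; ln(1.1615) = 0.14971.
z = 30612 × 0.14971 = 4582.9 m.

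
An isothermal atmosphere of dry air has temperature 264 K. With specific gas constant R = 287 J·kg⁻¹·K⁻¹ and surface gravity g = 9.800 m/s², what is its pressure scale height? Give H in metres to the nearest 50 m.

The scale height of an isothermal atmosphere is H = RT/g.
H = 287 × 264 / 9.800 = 75768/9.800 = 7731.4 m.

H ≈ 7750 m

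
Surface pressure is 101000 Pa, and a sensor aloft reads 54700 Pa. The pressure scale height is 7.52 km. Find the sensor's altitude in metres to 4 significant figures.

z ≈ 4612 m

Invert the barometric formula: z = H ln(P₀/P).
P₀/P = 101000/54700 = 1.8464; ln(1.8464) = 0.61324.
z = 7520.0 × 0.61324 = 4611.6 m.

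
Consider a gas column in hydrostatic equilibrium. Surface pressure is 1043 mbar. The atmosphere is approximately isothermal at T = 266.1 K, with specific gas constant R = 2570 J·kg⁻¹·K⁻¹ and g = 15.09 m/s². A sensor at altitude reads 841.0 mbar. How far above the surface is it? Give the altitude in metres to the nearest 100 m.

z ≈ 9800 m

Scale height: H = RT/g = 2570 × 266.1 / 15.09 = 45320 m.
Invert the barometric formula: z = H ln(P₀/P).
P₀/P = 1043/841.0 = 1.2402; ln(1.2402) = 0.21527.
z = 45320 × 0.21527 = 9756.0 m.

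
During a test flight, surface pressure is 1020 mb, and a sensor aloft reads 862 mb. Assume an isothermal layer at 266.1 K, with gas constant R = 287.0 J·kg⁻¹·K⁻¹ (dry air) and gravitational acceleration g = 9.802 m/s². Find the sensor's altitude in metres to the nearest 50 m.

Scale height: H = RT/g = 287.0 × 266.1 / 9.802 = 7791.3 m.
Invert the barometric formula: z = H ln(P₀/P).
P₀/P = 1020/862 = 1.1833; ln(1.1833) = 0.16831.
z = 7791.3 × 0.16831 = 1311.4 m.

z ≈ 1300 m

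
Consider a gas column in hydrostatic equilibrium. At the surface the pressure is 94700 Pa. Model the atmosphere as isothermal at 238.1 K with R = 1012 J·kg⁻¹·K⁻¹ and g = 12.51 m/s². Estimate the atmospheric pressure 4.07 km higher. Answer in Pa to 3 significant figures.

Scale height: H = RT/g = 1012 × 238.1 / 12.51 = 19261 m.
Barometric formula: P = P₀ exp(−z/H).
z/H = 4070.0/19261 = 0.21131; exp(−0.21131) = 0.80952.
P = 94700 × 0.80952 = 76662 Pa.

P ≈ 76700 Pa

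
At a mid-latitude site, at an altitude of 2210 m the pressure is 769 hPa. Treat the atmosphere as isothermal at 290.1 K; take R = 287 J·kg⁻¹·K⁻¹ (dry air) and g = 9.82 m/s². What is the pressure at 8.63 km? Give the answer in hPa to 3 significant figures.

Scale height: H = RT/g = 287 × 290.1 / 9.82 = 8478.5 m.
Between two levels, P₂ = P₁ exp(−Δz/H) with Δz = z₂ − z₁.
Δz = 8630.0 − 2210.0 = 6420.0 m; Δz/H = 6420.0/8478.5 = 0.75721.
P₂ = 769 × exp(−0.75721) = 769 × 0.46897 = 360.64 hPa.

P ≈ 361 hPa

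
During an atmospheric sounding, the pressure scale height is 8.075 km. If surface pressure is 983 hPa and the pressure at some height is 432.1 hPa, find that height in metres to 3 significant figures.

Invert the barometric formula: z = H ln(P₀/P).
P₀/P = 983/432.1 = 2.2749; ln(2.2749) = 0.82194.
z = 8075.0 × 0.82194 = 6637.2 m.

z ≈ 6640 m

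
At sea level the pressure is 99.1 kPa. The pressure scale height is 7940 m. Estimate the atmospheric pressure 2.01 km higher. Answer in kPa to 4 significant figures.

Barometric formula: P = P₀ exp(−z/H).
z/H = 2010.0/7940.0 = 0.25315; exp(−0.25315) = 0.77635.
P = 99.1 × 0.77635 = 76.936 kPa.

P ≈ 76.94 kPa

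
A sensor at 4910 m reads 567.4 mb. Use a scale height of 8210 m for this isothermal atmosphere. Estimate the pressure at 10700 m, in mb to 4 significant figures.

Between two levels, P₂ = P₁ exp(−Δz/H) with Δz = z₂ − z₁.
Δz = 10700 − 4910.0 = 5790.0 m; Δz/H = 5790.0/8210.0 = 0.70524.
P₂ = 567.4 × exp(−0.70524) = 567.4 × 0.49399 = 280.29 mb.

P ≈ 280.3 mb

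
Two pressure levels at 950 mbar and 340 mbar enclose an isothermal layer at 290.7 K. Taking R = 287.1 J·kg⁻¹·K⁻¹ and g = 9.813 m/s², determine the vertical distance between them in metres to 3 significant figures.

Δz ≈ 8740 m

Hypsometric equation: Δz = (R T̄/g) ln(P₁/P₂).
R T̄/g = 287.1 × 290.7 / 9.813 = 8505.0 m.
ln(950/340) = ln(2.7941) = 1.0275.
Δz = 8505.0 × 1.0275 = 8738.9 m.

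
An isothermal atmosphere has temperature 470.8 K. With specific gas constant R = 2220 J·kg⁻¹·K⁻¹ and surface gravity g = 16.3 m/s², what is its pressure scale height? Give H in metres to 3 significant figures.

The scale height of an isothermal atmosphere is H = RT/g.
H = 2220 × 470.8 / 16.3 = 1045200/16.3 = 64123 m.

H ≈ 64100 m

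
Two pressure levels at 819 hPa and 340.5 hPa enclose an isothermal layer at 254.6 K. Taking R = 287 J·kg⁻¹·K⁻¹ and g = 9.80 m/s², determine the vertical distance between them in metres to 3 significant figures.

Δz ≈ 6540 m

Hypsometric equation: Δz = (R T̄/g) ln(P₁/P₂).
R T̄/g = 287 × 254.6 / 9.80 = 7456.1 m.
ln(819/340.5) = ln(2.4053) = 0.87767.
Δz = 7456.1 × 0.87767 = 6544.0 m.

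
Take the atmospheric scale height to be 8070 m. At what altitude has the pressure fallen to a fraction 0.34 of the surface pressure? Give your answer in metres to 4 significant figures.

z ≈ 8706 m

Set P/P₀ = exp(−z/H) = 0.34, so z = −H ln(0.34).
−ln(0.34) = 1.0788; z = 8070.0 × 1.0788 = 8705.9 m.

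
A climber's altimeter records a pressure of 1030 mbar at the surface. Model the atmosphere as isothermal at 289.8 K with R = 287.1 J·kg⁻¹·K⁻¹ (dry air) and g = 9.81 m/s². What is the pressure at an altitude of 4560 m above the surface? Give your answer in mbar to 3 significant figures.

Scale height: H = RT/g = 287.1 × 289.8 / 9.81 = 8481.3 m.
Barometric formula: P = P₀ exp(−z/H).
z/H = 4560.0/8481.3 = 0.53765; exp(−0.53765) = 0.58412.
P = 1030 × 0.58412 = 601.64 mbar.

P ≈ 602 mbar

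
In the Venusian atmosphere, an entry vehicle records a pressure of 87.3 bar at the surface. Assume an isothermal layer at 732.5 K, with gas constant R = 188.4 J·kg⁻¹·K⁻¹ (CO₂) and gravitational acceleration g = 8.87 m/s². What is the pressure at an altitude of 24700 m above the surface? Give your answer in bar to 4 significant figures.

P ≈ 17.85 bar

Scale height: H = RT/g = 188.4 × 732.5 / 8.87 = 15558 m.
Barometric formula: P = P₀ exp(−z/H).
z/H = 24700/15558 = 1.5876; exp(−1.5876) = 0.20442.
P = 87.3 × 0.20442 = 17.846 bar.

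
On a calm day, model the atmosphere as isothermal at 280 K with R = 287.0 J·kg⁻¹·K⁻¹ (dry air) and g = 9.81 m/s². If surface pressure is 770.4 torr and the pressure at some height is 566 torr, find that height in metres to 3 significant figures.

z ≈ 2530 m

Scale height: H = RT/g = 287.0 × 280 / 9.81 = 8191.6 m.
Invert the barometric formula: z = H ln(P₀/P).
P₀/P = 770.4/566 = 1.3611; ln(1.3611) = 0.30829.
z = 8191.6 × 0.30829 = 2525.4 m.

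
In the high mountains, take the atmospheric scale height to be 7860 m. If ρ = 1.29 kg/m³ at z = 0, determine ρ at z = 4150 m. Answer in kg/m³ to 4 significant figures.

ρ ≈ 0.7608 kg/m³

In an isothermal atmosphere, density decays like pressure: ρ = ρ₀ exp(−z/H).
z/H = 4150.0/7860.0 = 0.52799; exp(−0.52799) = 0.58979.
ρ = 1.29 × 0.58979 = 0.76083 kg/m³.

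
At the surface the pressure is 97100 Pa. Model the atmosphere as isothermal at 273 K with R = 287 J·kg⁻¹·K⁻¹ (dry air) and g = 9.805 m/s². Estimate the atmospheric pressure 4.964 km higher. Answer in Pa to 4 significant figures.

P ≈ 52170 Pa

Scale height: H = RT/g = 287 × 273 / 9.805 = 7990.9 m.
Barometric formula: P = P₀ exp(−z/H).
z/H = 4964.0/7990.9 = 0.62121; exp(−0.62121) = 0.53729.
P = 97100 × 0.53729 = 52171 Pa.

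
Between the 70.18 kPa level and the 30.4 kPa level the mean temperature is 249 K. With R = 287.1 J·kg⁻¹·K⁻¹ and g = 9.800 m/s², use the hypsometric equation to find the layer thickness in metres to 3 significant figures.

Hypsometric equation: Δz = (R T̄/g) ln(P₁/P₂).
R T̄/g = 287.1 × 249 / 9.800 = 7294.7 m.
ln(70.18/30.4) = ln(2.3086) = 0.83664.
Δz = 7294.7 × 0.83664 = 6103.0 m.

Δz ≈ 6100 m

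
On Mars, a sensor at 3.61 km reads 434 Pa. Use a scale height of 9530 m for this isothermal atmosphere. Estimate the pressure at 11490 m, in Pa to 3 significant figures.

P ≈ 190 Pa

Between two levels, P₂ = P₁ exp(−Δz/H) with Δz = z₂ − z₁.
Δz = 11490 − 3610.0 = 7880.0 m; Δz/H = 7880.0/9530.0 = 0.82686.
P₂ = 434 × exp(−0.82686) = 434 × 0.43742 = 189.84 Pa.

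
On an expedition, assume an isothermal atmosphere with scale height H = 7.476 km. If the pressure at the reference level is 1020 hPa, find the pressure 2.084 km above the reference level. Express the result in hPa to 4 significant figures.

P ≈ 771.9 hPa

Barometric formula: P = P₀ exp(−z/H).
z/H = 2084.0/7476.0 = 0.27876; exp(−0.27876) = 0.75672.
P = 1020 × 0.75672 = 771.85 hPa.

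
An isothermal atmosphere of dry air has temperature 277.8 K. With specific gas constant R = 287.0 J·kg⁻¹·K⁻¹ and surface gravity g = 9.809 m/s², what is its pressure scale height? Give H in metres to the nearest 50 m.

H ≈ 8150 m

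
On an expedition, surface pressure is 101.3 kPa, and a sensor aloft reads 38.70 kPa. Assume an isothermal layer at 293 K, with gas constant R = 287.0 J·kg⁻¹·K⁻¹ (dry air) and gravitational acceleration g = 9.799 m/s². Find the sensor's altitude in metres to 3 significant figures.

Scale height: H = RT/g = 287.0 × 293 / 9.799 = 8581.6 m.
Invert the barometric formula: z = H ln(P₀/P).
P₀/P = 101.3/38.70 = 2.6176; ln(2.6176) = 0.96226.
z = 8581.6 × 0.96226 = 8257.7 m.

z ≈ 8260 m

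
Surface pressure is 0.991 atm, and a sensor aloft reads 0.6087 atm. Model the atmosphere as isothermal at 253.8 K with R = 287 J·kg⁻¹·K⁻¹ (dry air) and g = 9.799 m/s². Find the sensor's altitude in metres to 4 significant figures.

Scale height: H = RT/g = 287 × 253.8 / 9.799 = 7433.5 m.
Invert the barometric formula: z = H ln(P₀/P).
P₀/P = 0.991/0.6087 = 1.6281; ln(1.6281) = 0.48741.
z = 7433.5 × 0.48741 = 3623.2 m.

z ≈ 3623 m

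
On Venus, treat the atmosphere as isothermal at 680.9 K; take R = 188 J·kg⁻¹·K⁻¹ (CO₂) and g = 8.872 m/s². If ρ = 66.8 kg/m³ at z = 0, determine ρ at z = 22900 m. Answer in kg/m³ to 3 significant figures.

ρ ≈ 13.7 kg/m³

Scale height: H = RT/g = 188 × 680.9 / 8.872 = 14428 m.
In an isothermal atmosphere, density decays like pressure: ρ = ρ₀ exp(−z/H).
z/H = 22900/14428 = 1.5872; exp(−1.5872) = 0.20450.
ρ = 66.8 × 0.20450 = 13.661 kg/m³.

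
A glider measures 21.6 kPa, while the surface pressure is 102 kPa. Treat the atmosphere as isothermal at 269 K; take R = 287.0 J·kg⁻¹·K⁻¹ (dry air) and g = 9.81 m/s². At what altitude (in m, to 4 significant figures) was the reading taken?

Scale height: H = RT/g = 287.0 × 269 / 9.81 = 7869.8 m.
Invert the barometric formula: z = H ln(P₀/P).
P₀/P = 102/21.6 = 4.7222; ln(4.7222) = 1.5523.
z = 7869.8 × 1.5523 = 12216 m.

z ≈ 12220 m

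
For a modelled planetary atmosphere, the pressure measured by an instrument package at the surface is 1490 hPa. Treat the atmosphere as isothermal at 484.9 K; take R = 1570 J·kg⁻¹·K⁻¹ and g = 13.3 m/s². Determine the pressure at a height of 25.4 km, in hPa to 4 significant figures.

Scale height: H = RT/g = 1570 × 484.9 / 13.3 = 57240 m.
Barometric formula: P = P₀ exp(−z/H).
z/H = 25400/57240 = 0.44375; exp(−0.44375) = 0.64163.
P = 1490 × 0.64163 = 956.03 hPa.

P ≈ 956.0 hPa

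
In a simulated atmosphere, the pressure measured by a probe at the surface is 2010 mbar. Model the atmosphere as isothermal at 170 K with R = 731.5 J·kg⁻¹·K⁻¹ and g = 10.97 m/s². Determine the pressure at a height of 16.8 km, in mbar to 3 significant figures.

P ≈ 457 mbar

Scale height: H = RT/g = 731.5 × 170 / 10.97 = 11336 m.
Barometric formula: P = P₀ exp(−z/H).
z/H = 16800/11336 = 1.4820; exp(−1.4820) = 0.22718.
P = 2010 × 0.22718 = 456.63 mbar.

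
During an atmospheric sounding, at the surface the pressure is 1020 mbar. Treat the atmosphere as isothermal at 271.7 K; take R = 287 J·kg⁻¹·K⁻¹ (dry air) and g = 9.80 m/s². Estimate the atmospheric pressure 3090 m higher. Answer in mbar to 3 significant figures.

Scale height: H = RT/g = 287 × 271.7 / 9.80 = 7956.9 m.
Barometric formula: P = P₀ exp(−z/H).
z/H = 3090.0/7956.9 = 0.38834; exp(−0.38834) = 0.67818.
P = 1020 × 0.67818 = 691.74 mbar.

P ≈ 692 mbar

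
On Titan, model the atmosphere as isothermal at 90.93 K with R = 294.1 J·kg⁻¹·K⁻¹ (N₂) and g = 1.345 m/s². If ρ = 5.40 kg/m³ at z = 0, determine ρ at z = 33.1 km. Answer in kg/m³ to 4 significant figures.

Scale height: H = RT/g = 294.1 × 90.93 / 1.345 = 19883 m.
In an isothermal atmosphere, density decays like pressure: ρ = ρ₀ exp(−z/H).
z/H = 33100/19883 = 1.6647; exp(−1.6647) = 0.18925.
ρ = 5.40 × 0.18925 = 1.0220 kg/m³.

ρ ≈ 1.022 kg/m³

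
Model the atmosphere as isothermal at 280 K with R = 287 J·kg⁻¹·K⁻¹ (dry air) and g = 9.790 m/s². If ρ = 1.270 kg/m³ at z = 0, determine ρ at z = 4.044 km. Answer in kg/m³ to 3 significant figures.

ρ ≈ 0.776 kg/m³

Scale height: H = RT/g = 287 × 280 / 9.790 = 8208.4 m.
In an isothermal atmosphere, density decays like pressure: ρ = ρ₀ exp(−z/H).
z/H = 4044.0/8208.4 = 0.49267; exp(−0.49267) = 0.61099.
ρ = 1.270 × 0.61099 = 0.77596 kg/m³.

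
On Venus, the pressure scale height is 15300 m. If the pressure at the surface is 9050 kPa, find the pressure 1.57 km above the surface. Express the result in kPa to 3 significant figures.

P ≈ 8170 kPa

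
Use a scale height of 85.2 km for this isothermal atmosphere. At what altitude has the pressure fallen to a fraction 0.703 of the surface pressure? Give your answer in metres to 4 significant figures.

Set P/P₀ = exp(−z/H) = 0.703, so z = −H ln(0.703).
−ln(0.703) = 0.35240; z = 85200 × 0.35240 = 30024 m.

z ≈ 30020 m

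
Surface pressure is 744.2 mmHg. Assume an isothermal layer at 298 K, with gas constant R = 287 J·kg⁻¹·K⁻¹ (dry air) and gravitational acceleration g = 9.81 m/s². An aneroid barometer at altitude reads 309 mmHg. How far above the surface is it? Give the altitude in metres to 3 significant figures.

z ≈ 7660 m

Scale height: H = RT/g = 287 × 298 / 9.81 = 8718.2 m.
Invert the barometric formula: z = H ln(P₀/P).
P₀/P = 744.2/309 = 2.4084; ln(2.4084) = 0.87896.
z = 8718.2 × 0.87896 = 7662.9 m.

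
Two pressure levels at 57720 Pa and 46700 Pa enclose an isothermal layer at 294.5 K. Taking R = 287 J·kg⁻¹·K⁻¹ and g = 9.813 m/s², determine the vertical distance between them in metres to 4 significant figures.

Δz ≈ 1825 m

Hypsometric equation: Δz = (R T̄/g) ln(P₁/P₂).
R T̄/g = 287 × 294.5 / 9.813 = 8613.2 m.
ln(57720/46700) = ln(1.2360) = 0.21188.
Δz = 8613.2 × 0.21188 = 1825.0 m.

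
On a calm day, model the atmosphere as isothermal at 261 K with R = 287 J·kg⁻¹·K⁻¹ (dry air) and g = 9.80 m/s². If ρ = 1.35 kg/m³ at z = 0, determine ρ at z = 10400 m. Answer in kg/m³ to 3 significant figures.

Scale height: H = RT/g = 287 × 261 / 9.80 = 7643.6 m.
In an isothermal atmosphere, density decays like pressure: ρ = ρ₀ exp(−z/H).
z/H = 10400/7643.6 = 1.3606; exp(−1.3606) = 0.25651.
ρ = 1.35 × 0.25651 = 0.34629 kg/m³.

ρ ≈ 0.346 kg/m³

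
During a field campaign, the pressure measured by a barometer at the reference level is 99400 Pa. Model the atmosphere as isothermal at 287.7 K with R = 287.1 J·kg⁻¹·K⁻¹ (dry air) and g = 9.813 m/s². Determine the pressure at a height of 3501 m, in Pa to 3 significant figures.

P ≈ 65600 Pa

Scale height: H = RT/g = 287.1 × 287.7 / 9.813 = 8417.3 m.
Barometric formula: P = P₀ exp(−z/H).
z/H = 3501.0/8417.3 = 0.41593; exp(−0.41593) = 0.65973.
P = 99400 × 0.65973 = 65577 Pa.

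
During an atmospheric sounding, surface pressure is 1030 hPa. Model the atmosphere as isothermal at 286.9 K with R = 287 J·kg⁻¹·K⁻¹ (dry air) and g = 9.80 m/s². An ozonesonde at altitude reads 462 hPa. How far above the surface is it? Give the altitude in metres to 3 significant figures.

z ≈ 6740 m

Scale height: H = RT/g = 287 × 286.9 / 9.80 = 8402.1 m.
Invert the barometric formula: z = H ln(P₀/P).
P₀/P = 1030/462 = 2.2294; ln(2.2294) = 0.80173.
z = 8402.1 × 0.80173 = 6736.2 m.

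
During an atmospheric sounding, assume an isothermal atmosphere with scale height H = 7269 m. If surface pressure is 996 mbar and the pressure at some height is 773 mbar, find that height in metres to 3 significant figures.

z ≈ 1840 m

Invert the barometric formula: z = H ln(P₀/P).
P₀/P = 996/773 = 1.2885; ln(1.2885) = 0.25348.
z = 7269.0 × 0.25348 = 1842.5 m.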